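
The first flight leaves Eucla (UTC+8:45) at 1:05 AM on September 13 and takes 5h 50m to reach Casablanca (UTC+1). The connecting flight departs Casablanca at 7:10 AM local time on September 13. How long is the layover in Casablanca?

Convert departure to UTC: 1:05 AM − 8:45 = 4:20 PM UTC on Sep 12.
Add 5 hours and 50 minutes flight time → 10:10 PM UTC.
Casablanca is UTC+1:00, so local arrival = 10:10 PM + 1:00 = 11:10 PM on Sep 12.
Layover = 7:10 AM − 11:10 PM (+1 day) = 8 hours.

8 hours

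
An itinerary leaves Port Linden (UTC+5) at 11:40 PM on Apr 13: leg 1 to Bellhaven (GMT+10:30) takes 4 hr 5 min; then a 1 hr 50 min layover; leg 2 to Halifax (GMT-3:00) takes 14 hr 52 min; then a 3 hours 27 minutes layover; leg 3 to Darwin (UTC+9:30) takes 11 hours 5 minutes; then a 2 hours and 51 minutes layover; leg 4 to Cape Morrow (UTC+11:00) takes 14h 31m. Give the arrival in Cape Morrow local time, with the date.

10:21 AM on April 16

Convert departure to UTC: 11:40 PM − 5:00 = 6:40 PM UTC on Apr 13.
Add 4 hours 5 minutes leg 1 → 10:45 PM UTC.
Add 1 hour and 50 minutes layover in Bellhaven → 12:35 AM UTC (Apr 14).
Add 14 hours 52 minutes leg 2 → 3:27 PM UTC.
Add 3 hours and 27 minutes layover in Halifax → 6:54 PM UTC.
Add 11 hours and 5 minutes leg 3 → 5:59 AM UTC (Apr 15).
Add 2 hours and 51 minutes layover in Darwin → 8:50 AM UTC.
Add 14 hours and 31 minutes leg 4 → 11:21 PM UTC.
Cape Morrow is UTC+11:00, so local arrival = 11:21 PM + 11:00 = 10:21 AM on Apr 16.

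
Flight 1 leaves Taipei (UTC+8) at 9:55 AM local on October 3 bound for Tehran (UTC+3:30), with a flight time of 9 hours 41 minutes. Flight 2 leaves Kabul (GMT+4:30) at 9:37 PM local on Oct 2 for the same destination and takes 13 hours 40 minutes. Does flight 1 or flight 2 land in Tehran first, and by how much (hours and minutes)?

the second, by 4 hours 49 minutes

Flight 1 in UTC: 9:55 AM − 8:00 = 1:55 AM on Oct 3.
+9 hours and 41 minutes → arrive 11:36 AM UTC on Oct 3.
Flight 2 in UTC: 9:37 PM − 4:30 = 5:07 PM on Oct 2.
+13 hours 40 minutes → arrive 6:47 AM UTC on Oct 3.
Flight 2 lands earlier by 4 hours 49 minutes.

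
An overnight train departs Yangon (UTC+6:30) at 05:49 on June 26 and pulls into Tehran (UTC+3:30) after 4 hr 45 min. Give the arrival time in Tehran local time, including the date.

Convert departure to UTC: 05:49 − 6:30 = 23:19 UTC on Jun 25.
Add 4 hours 45 minutes travel time → 04:04 UTC (Jun 26).
Tehran is UTC+3:30, so local arrival = 04:04 + 3:30 = 07:34 on Jun 26.

07:34 on June 26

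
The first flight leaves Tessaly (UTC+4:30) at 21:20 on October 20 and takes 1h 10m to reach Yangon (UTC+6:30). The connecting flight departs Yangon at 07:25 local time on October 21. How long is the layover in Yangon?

Convert departure to UTC: 21:20 − 4:30 = 16:50 UTC on Oct 20.
Add 1 hour 10 minutes flight time → 18:00 UTC.
Yangon is UTC+6:30, so local arrival = 18:00 + 6:30 = 00:30 on Oct 21.
Layover = 07:25 − 00:30 = 6 hours 55 minutes.

6 hours 55 minutes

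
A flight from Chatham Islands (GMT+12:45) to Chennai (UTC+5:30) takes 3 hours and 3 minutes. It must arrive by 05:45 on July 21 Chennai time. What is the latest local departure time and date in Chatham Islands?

Target arrival in UTC: 05:45 − 5:30 = 00:15 on Jul 21.
Subtract 3 hours 3 minutes → departure 21:12 UTC on Jul 20.
Chatham Islands is UTC+12:45: 21:12 + 12:45 = 09:57 on Jul 21.

09:57 on Jul 21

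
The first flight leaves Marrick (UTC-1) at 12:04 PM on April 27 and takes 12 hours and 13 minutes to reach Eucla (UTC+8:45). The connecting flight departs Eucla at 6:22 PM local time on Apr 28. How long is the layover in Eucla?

Convert departure to UTC: 12:04 PM + 1:00 = 1:04 PM UTC on Apr 27.
Add 12 hours and 13 minutes flight time → 1:17 AM UTC (Apr 28).
Eucla is UTC+8:45, so local arrival = 1:17 AM + 8:45 = 10:02 AM on Apr 28.
Layover = 6:22 PM − 10:02 AM = 8 hours 20 minutes.

8 hours 20 minutes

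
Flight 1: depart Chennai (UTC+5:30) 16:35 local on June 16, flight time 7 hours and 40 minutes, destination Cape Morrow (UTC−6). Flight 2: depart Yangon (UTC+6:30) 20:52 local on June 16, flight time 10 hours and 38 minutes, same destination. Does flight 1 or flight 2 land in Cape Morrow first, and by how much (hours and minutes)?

the first, by 6 hours 15 minutes

Flight 1 in UTC: 16:35 − 5:30 = 11:05 on Jun 16.
+7 hours 40 minutes → arrive 18:45 UTC on Jun 16.
Flight 2 in UTC: 20:52 − 6:30 = 14:22 on Jun 16.
+10 hours and 38 minutes → arrive 01:00 UTC on Jun 17.
Flight 1 lands earlier by 6 hours 15 minutes.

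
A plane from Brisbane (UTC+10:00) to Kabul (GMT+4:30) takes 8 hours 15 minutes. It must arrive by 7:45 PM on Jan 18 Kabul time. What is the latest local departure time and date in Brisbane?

5:00 PM on January 18

Target arrival in UTC: 7:45 PM − 4:30 = 3:15 PM on Jan 18.
Subtract 8 hours and 15 minutes → departure 7:00 AM UTC on Jan 18.
Brisbane is UTC+10:00: 7:00 AM + 10:00 = 5:00 PM on Jan 18.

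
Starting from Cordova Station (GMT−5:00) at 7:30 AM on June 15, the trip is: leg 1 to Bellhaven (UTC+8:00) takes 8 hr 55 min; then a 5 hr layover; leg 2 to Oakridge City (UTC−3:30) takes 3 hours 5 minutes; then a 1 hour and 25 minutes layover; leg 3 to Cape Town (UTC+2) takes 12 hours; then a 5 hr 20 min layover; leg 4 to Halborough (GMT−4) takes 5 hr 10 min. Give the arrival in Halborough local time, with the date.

1:25 AM on Jun 17

Convert departure to UTC: 7:30 AM + 5:00 = 12:30 PM UTC on Jun 15.
Add 8 hours 55 minutes leg 1 → 9:25 PM UTC.
Add 5 hours layover in Bellhaven → 2:25 AM UTC (Jun 16).
Add 3 hours 5 minutes leg 2 → 5:30 AM UTC.
Add 1 hour 25 minutes layover in Oakridge City → 6:55 AM UTC.
Add 12 hours leg 3 → 6:55 PM UTC.
Add 5 hours 20 minutes layover in Cape Town → 12:15 AM UTC (Jun 17).
Add 5 hours 10 minutes leg 4 → 5:25 AM UTC.
Halborough is UTC−4:00, so local arrival = 5:25 AM − 4:00 = 1:25 AM on Jun 17.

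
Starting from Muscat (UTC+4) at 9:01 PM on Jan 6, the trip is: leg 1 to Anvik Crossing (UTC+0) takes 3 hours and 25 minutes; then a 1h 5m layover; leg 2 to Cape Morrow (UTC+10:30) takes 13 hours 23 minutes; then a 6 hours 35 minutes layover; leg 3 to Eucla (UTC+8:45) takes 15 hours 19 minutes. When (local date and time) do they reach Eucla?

Convert departure to UTC: 9:01 PM − 4:00 = 5:01 PM UTC on Jan 6.
Add 3 hours and 25 minutes leg 1 → 8:26 PM UTC.
Add 1 hour 5 minutes layover in Anvik Crossing → 9:31 PM UTC.
Add 13 hours 23 minutes leg 2 → 10:54 AM UTC (Jan 7).
Add 6 hours 35 minutes layover in Cape Morrow → 5:29 PM UTC.
Add 15 hours 19 minutes leg 3 → 8:48 AM UTC (Jan 8).
Eucla is UTC+8:45, so local arrival = 8:48 AM + 8:45 = 5:33 PM on Jan 8.

5:33 PM on Jan 8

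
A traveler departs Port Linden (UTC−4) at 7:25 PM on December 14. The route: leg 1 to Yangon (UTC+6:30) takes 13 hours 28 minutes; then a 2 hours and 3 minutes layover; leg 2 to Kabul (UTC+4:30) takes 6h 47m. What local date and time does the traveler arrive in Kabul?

2:13 AM on December 16

Convert departure to UTC: 7:25 PM + 4:00 = 11:25 PM UTC on Dec 14.
Add 13 hours 28 minutes leg 1 → 12:53 PM UTC (Dec 15).
Add 2 hours and 3 minutes layover in Yangon → 2:56 PM UTC.
Add 6 hours 47 minutes leg 2 → 9:43 PM UTC.
Kabul is UTC+4:30, so local arrival = 9:43 PM + 4:30 = 2:13 AM on Dec 16.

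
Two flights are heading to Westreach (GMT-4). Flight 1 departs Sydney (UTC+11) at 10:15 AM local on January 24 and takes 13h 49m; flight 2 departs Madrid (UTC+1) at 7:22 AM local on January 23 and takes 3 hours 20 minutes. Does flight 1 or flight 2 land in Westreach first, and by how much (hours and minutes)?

Flight 1 in UTC: 10:15 AM − 11:00 = 11:15 PM on Jan 23.
+13 hours 49 minutes → arrive 1:04 PM UTC on Jan 24.
Flight 2 in UTC: 7:22 AM − 1:00 = 6:22 AM on Jan 23.
+3 hours 20 minutes → arrive 9:42 AM UTC on Jan 23.
Flight 2 lands earlier by 27 hours 22 minutes.

the second, by 27 hours 22 minutes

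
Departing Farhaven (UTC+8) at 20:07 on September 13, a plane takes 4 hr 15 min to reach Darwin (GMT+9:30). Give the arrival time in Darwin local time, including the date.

Convert departure to UTC: 20:07 − 8:00 = 12:07 UTC on Sep 13.
Add 4 hours 15 minutes travel time → 16:22 UTC.
Darwin is UTC+9:30, so local arrival = 16:22 + 9:30 = 01:52 on Sep 14.

01:52 on Sep 14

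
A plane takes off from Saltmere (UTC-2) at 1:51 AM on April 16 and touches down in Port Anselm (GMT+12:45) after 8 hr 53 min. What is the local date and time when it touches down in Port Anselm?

Convert departure to UTC: 1:51 AM + 2:00 = 3:51 AM UTC on Apr 16.
Add 8 hours and 53 minutes travel time → 12:44 PM UTC.
Port Anselm is UTC+12:45, so local arrival = 12:44 PM + 12:45 = 1:29 AM on Apr 17.

1:29 AM on April 17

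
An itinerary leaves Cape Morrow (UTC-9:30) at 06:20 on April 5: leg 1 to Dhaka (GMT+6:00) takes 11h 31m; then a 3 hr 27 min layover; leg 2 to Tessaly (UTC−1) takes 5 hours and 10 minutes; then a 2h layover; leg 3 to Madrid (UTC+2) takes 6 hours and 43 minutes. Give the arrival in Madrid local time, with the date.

22:41 on April 6

Convert departure to UTC: 06:20 + 9:30 = 15:50 UTC on Apr 5.
Add 11 hours and 31 minutes leg 1 → 03:21 UTC (Apr 6).
Add 3 hours 27 minutes layover in Dhaka → 06:48 UTC.
Add 5 hours and 10 minutes leg 2 → 11:58 UTC.
Add 2 hours layover in Tessaly → 13:58 UTC.
Add 6 hours 43 minutes leg 3 → 20:41 UTC.
Madrid is UTC+2:00, so local arrival = 20:41 + 2:00 = 22:41 on Apr 6.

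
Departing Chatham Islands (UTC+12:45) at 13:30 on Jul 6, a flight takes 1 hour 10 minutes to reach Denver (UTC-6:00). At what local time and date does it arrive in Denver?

19:55 on July 5

Convert departure to UTC: 13:30 − 12:45 = 00:45 UTC on Jul 6.
Add 1 hour 10 minutes travel time → 01:55 UTC.
Denver is UTC−6:00, so local arrival = 01:55 − 6:00 = 19:55 on Jul 5.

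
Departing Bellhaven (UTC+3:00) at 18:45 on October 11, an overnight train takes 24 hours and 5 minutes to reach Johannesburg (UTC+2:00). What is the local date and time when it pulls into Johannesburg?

Convert departure to UTC: 18:45 − 3:00 = 15:45 UTC on Oct 11.
Add 24 hours and 5 minutes travel time → 15:50 UTC (Oct 12).
Johannesburg is UTC+2:00, so local arrival = 15:50 + 2:00 = 17:50 on Oct 12.

17:50 on October 12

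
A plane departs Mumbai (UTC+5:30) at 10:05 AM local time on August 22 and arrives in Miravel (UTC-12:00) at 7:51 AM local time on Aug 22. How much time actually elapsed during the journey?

15 hours 16 minutes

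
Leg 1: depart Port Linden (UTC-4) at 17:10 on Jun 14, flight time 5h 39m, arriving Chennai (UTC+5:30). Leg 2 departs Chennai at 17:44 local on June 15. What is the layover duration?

9 hours 25 minutes

Convert departure to UTC: 17:10 + 4:00 = 21:10 UTC on Jun 14.
Add 5 hours and 39 minutes flight time → 02:49 UTC (Jun 15).
Chennai is UTC+5:30, so local arrival = 02:49 + 5:30 = 08:19 on Jun 15.
Layover = 17:44 − 08:19 = 9 hours 25 minutes.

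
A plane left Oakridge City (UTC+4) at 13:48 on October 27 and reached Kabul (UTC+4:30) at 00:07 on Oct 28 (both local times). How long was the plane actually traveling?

9 hours 49 minutes

Departure in UTC: 13:48 − 4:00 = 09:48 on Oct 27.
Arrival in UTC: 00:07 − 4:30 = 19:37 on Oct 27.
Elapsed = 19:37 − 09:48 = 9 hours 49 minutes.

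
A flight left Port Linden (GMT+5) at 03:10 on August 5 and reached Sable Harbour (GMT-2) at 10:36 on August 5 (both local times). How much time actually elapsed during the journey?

Sable Harbour is 7:00 behind Port Linden.
Clock-face elapsed time (ignoring zones) is 7 hours 26 minutes.
Actual elapsed = 7 hours 26 minutes + 7:00 = 14 hours 26 minutes.

14 hours 26 minutes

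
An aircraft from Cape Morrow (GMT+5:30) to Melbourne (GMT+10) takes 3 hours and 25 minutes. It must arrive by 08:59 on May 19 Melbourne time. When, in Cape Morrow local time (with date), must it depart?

01:04 on May 19

Target arrival in UTC: 08:59 − 10:00 = 22:59 on May 18.
Subtract 3 hours and 25 minutes → departure 19:34 UTC on May 18.
Cape Morrow is UTC+5:30: 19:34 + 5:30 = 01:04 on May 19.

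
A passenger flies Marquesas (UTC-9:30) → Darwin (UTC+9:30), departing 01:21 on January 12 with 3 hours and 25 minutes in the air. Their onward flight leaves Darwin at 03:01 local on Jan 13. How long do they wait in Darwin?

Convert departure to UTC: 01:21 + 9:30 = 10:51 UTC on Jan 12.
Add 3 hours and 25 minutes flight time → 14:16 UTC.
Darwin is UTC+9:30, so local arrival = 14:16 + 9:30 = 23:46 on Jan 12.
Layover = 03:01 − 23:46 (+1 day) = 3 hours 15 minutes.

3 hours 15 minutes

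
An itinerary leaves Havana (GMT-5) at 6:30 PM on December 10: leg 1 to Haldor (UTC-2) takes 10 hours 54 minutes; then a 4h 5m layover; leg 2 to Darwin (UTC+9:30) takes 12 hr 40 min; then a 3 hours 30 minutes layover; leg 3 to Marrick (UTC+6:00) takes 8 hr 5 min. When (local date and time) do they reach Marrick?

Convert departure to UTC: 6:30 PM + 5:00 = 11:30 PM UTC on Dec 10.
Add 10 hours 54 minutes leg 1 → 10:24 AM UTC (Dec 11).
Add 4 hours 5 minutes layover in Haldor → 2:29 PM UTC.
Add 12 hours 40 minutes leg 2 → 3:09 AM UTC (Dec 12).
Add 3 hours and 30 minutes layover in Darwin → 6:39 AM UTC.
Add 8 hours and 5 minutes leg 3 → 2:44 PM UTC.
Marrick is UTC+6:00, so local arrival = 2:44 PM + 6:00 = 8:44 PM on Dec 12.

8:44 PM on December 12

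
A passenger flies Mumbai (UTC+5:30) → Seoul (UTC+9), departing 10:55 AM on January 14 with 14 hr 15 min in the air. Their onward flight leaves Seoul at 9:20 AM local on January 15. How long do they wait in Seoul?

4 hours 40 minutes

Convert departure to UTC: 10:55 AM − 5:30 = 5:25 AM UTC on Jan 14.
Add 14 hours 15 minutes flight time → 7:40 PM UTC.
Seoul is UTC+9:00, so local arrival = 7:40 PM + 9:00 = 4:40 AM on Jan 15.
Layover = 9:20 AM − 4:40 AM = 4 hours 40 minutes.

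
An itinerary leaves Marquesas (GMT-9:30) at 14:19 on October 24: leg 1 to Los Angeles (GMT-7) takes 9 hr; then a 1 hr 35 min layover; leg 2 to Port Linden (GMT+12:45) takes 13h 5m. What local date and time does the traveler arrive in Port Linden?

Convert departure to UTC: 14:19 + 9:30 = 23:49 UTC on Oct 24.
Add 9 hours leg 1 → 08:49 UTC (Oct 25).
Add 1 hour 35 minutes layover in Los Angeles → 10:24 UTC.
Add 13 hours and 5 minutes leg 2 → 23:29 UTC.
Port Linden is UTC+12:45, so local arrival = 23:29 + 12:45 = 12:14 on Oct 26.

12:14 on Oct 26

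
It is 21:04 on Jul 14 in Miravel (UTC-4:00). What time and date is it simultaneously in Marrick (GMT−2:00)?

23:04 on Jul 14

In UTC: 21:04 + 4:00 = 01:04 on Jul 15.
Marrick is UTC−2:00: 01:04 − 2:00 = 23:04 on Jul 14.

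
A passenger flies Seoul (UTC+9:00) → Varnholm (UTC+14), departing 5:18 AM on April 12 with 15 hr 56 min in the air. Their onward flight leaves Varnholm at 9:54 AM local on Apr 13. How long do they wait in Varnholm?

7 hours 40 minutes

Convert departure to UTC: 5:18 AM − 9:00 = 8:18 PM UTC on Apr 11.
Add 15 hours 56 minutes flight time → 12:14 PM UTC (Apr 12).
Varnholm is UTC+14:00, so local arrival = 12:14 PM + 14:00 = 2:14 AM on Apr 13.
Layover = 9:54 AM − 2:14 AM = 7 hours 40 minutes.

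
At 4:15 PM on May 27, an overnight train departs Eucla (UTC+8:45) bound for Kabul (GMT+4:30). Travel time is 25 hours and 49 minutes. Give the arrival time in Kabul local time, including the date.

Convert departure to UTC: 4:15 PM − 8:45 = 7:30 AM UTC on May 27.
Add 25 hours 49 minutes travel time → 9:19 AM UTC (May 28).
Kabul is UTC+4:30, so local arrival = 9:19 AM + 4:30 = 1:49 PM on May 28.

1:49 PM on May 28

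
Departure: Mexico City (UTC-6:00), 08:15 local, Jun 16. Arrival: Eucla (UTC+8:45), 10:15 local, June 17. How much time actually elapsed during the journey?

11 hours 15 minutes

Departure in UTC: 08:15 + 6:00 = 14:15 on Jun 16.
Arrival in UTC: 10:15 − 8:45 = 01:30 on Jun 17.
Elapsed = 01:30 − 14:15 (+1 day) = 11 hours 15 minutes.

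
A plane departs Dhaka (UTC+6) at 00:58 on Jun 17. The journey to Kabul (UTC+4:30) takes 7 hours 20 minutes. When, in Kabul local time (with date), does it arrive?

Convert departure to UTC: 00:58 − 6:00 = 18:58 UTC on Jun 16.
Add 7 hours 20 minutes travel time → 02:18 UTC (Jun 17).
Kabul is UTC+4:30, so local arrival = 02:18 + 4:30 = 06:48 on Jun 17.

06:48 on June 17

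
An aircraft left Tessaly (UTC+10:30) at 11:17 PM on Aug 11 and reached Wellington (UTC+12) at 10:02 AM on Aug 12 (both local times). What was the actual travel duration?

Departure in UTC: 11:17 PM − 10:30 = 12:47 PM on Aug 11.
Arrival in UTC: 10:02 AM − 12:00 = 10:02 PM on Aug 11.
Elapsed = 10:02 PM − 12:47 PM = 9 hours 15 minutes.

9 hours 15 minutes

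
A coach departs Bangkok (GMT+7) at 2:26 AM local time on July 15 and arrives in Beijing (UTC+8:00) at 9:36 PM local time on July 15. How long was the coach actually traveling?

18 hours 10 minutes

Departure in UTC: 2:26 AM − 7:00 = 7:26 PM on Jul 14.
Arrival in UTC: 9:36 PM − 8:00 = 1:36 PM on Jul 15.
Elapsed = 1:36 PM − 7:26 PM (+1 day) = 18 hours 10 minutes.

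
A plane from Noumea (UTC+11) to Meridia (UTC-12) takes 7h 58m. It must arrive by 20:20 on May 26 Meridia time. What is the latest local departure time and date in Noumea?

11:22 on May 27

Target arrival in UTC: 20:20 + 12:00 = 08:20 on May 27.
Subtract 7 hours 58 minutes → departure 00:22 UTC on May 27.
Noumea is UTC+11:00: 00:22 + 11:00 = 11:22 on May 27.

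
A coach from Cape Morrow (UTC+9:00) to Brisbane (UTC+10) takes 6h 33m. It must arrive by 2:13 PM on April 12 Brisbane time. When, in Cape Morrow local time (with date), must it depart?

Target arrival in UTC: 2:13 PM − 10:00 = 4:13 AM on Apr 12.
Subtract 6 hours and 33 minutes → departure 9:40 PM UTC on Apr 11.
Cape Morrow is UTC+9:00: 9:40 PM + 9:00 = 6:40 AM on Apr 12.

6:40 AM on April 12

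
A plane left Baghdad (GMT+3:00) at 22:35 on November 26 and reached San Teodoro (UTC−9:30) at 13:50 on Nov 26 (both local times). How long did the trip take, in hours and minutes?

Departure in UTC: 22:35 − 3:00 = 19:35 on Nov 26.
Arrival in UTC: 13:50 + 9:30 = 23:20 on Nov 26.
Elapsed = 23:20 − 19:35 = 3 hours 45 minutes.

3 hours 45 minutes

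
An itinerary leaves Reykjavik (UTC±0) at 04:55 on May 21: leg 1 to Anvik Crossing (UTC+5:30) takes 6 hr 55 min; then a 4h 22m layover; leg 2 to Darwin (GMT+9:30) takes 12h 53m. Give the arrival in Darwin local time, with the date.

Reykjavik is at UTC+0, so departure is already 04:55 UTC on May 21.
Add 6 hours 55 minutes leg 1 → 11:50 UTC.
Add 4 hours and 22 minutes layover in Anvik Crossing → 16:12 UTC.
Add 12 hours 53 minutes leg 2 → 05:05 UTC (May 22).
Darwin is UTC+9:30, so local arrival = 05:05 + 9:30 = 14:35 on May 22.

14:35 on May 22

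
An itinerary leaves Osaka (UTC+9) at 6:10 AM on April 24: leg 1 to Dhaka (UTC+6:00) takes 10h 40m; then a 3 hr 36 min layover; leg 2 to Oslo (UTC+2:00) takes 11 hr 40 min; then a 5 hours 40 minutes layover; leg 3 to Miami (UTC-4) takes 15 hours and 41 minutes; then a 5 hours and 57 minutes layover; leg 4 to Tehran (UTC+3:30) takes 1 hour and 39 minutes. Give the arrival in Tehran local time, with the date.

7:33 AM on Apr 26

Convert departure to UTC: 6:10 AM − 9:00 = 9:10 PM UTC on Apr 23.
Add 10 hours 40 minutes leg 1 → 7:50 AM UTC (Apr 24).
Add 3 hours 36 minutes layover in Dhaka → 11:26 AM UTC.
Add 11 hours 40 minutes leg 2 → 11:06 PM UTC.
Add 5 hours 40 minutes layover in Oslo → 4:46 AM UTC (Apr 25).
Add 15 hours 41 minutes leg 3 → 8:27 PM UTC.
Add 5 hours and 57 minutes layover in Miami → 2:24 AM UTC (Apr 26).
Add 1 hour 39 minutes leg 4 → 4:03 AM UTC.
Tehran is UTC+3:30, so local arrival = 4:03 AM + 3:30 = 7:33 AM on Apr 26.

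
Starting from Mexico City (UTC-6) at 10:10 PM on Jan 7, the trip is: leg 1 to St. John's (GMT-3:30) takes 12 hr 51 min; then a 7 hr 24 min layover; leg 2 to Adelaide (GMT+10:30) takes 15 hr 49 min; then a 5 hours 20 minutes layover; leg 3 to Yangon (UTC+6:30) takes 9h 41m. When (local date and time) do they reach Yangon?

Convert departure to UTC: 10:10 PM + 6:00 = 4:10 AM UTC on Jan 8.
Add 12 hours and 51 minutes leg 1 → 5:01 PM UTC.
Add 7 hours and 24 minutes layover in St. John's → 12:25 AM UTC (Jan 9).
Add 15 hours 49 minutes leg 2 → 4:14 PM UTC.
Add 5 hours and 20 minutes layover in Adelaide → 9:34 PM UTC.
Add 9 hours 41 minutes leg 3 → 7:15 AM UTC (Jan 10).
Yangon is UTC+6:30, so local arrival = 7:15 AM + 6:30 = 1:45 PM on Jan 10.

1:45 PM on Jan 10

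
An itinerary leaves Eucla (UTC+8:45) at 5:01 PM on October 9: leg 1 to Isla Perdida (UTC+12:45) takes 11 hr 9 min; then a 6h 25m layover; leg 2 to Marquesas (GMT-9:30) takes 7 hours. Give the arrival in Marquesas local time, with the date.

11:20 PM on October 9

Convert departure to UTC: 5:01 PM − 8:45 = 8:16 AM UTC on Oct 9.
Add 11 hours 9 minutes leg 1 → 7:25 PM UTC.
Add 6 hours and 25 minutes layover in Isla Perdida → 1:50 AM UTC (Oct 10).
Add 7 hours leg 2 → 8:50 AM UTC.
Marquesas is UTC−9:30, so local arrival = 8:50 AM − 9:30 = 11:20 PM on Oct 9.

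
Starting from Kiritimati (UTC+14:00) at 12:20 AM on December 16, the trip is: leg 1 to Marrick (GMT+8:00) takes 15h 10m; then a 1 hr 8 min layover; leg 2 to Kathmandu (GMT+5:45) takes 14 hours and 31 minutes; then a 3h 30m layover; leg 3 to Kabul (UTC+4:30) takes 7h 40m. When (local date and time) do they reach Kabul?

Convert departure to UTC: 12:20 AM − 14:00 = 10:20 AM UTC on Dec 15.
Add 15 hours and 10 minutes leg 1 → 1:30 AM UTC (Dec 16).
Add 1 hour and 8 minutes layover in Marrick → 2:38 AM UTC.
Add 14 hours and 31 minutes leg 2 → 5:09 PM UTC.
Add 3 hours and 30 minutes layover in Kathmandu → 8:39 PM UTC.
Add 7 hours 40 minutes leg 3 → 4:19 AM UTC (Dec 17).
Kabul is UTC+4:30, so local arrival = 4:19 AM + 4:30 = 8:49 AM on Dec 17.

8:49 AM on December 17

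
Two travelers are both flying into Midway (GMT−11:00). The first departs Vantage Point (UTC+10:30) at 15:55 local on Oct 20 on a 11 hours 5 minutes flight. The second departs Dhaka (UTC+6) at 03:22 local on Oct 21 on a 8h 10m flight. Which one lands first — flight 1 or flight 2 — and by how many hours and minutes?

Flight 1 in UTC: 15:55 − 10:30 = 05:25 on Oct 20.
+11 hours and 5 minutes → arrive 16:30 UTC on Oct 20.
Flight 2 in UTC: 03:22 − 6:00 = 21:22 on Oct 20.
+8 hours 10 minutes → arrive 05:32 UTC on Oct 21.
Flight 1 lands earlier by 13 hours 2 minutes.

the first, by 13 hours 2 minutes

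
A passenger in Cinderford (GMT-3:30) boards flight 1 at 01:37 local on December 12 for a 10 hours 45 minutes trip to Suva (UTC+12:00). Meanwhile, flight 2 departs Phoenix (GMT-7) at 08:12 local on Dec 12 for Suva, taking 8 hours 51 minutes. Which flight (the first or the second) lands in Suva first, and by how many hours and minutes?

Flight 1 in UTC: 01:37 + 3:30 = 05:07 on Dec 12.
+10 hours 45 minutes → arrive 15:52 UTC on Dec 12.
Flight 2 in UTC: 08:12 + 7:00 = 15:12 on Dec 12.
+8 hours and 51 minutes → arrive 00:03 UTC on Dec 13.
Flight 1 lands earlier by 8 hours 11 minutes.

the first, by 8 hours 11 minutes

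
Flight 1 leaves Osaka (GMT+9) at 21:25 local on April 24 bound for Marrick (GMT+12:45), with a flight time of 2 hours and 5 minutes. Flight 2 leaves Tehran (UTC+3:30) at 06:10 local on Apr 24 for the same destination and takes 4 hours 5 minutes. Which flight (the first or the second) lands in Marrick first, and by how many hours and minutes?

Flight 1 in UTC: 21:25 − 9:00 = 12:25 on Apr 24.
+2 hours 5 minutes → arrive 14:30 UTC on Apr 24.
Flight 2 in UTC: 06:10 − 3:30 = 02:40 on Apr 24.
+4 hours and 5 minutes → arrive 06:45 UTC on Apr 24.
Flight 2 lands earlier by 7 hours 45 minutes.

the second, by 7 hours 45 minutes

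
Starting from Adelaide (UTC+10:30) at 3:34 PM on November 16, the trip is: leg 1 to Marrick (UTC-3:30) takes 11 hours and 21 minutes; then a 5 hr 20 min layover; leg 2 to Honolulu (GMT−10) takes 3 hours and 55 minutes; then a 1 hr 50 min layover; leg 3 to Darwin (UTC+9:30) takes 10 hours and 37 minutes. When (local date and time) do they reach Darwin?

Convert departure to UTC: 3:34 PM − 10:30 = 5:04 AM UTC on Nov 16.
Add 11 hours 21 minutes leg 1 → 4:25 PM UTC.
Add 5 hours 20 minutes layover in Marrick → 9:45 PM UTC.
Add 3 hours 55 minutes leg 2 → 1:40 AM UTC (Nov 17).
Add 1 hour and 50 minutes layover in Honolulu → 3:30 AM UTC.
Add 10 hours and 37 minutes leg 3 → 2:07 PM UTC.
Darwin is UTC+9:30, so local arrival = 2:07 PM + 9:30 = 11:37 PM on Nov 17.

11:37 PM on November 17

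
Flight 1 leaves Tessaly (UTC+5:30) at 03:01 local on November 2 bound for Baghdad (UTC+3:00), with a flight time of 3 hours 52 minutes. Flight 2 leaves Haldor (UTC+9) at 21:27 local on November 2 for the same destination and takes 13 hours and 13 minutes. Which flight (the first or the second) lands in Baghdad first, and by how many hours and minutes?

Flight 1 in UTC: 03:01 − 5:30 = 21:31 on Nov 1.
+3 hours and 52 minutes → arrive 01:23 UTC on Nov 2.
Flight 2 in UTC: 21:27 − 9:00 = 12:27 on Nov 2.
+13 hours and 13 minutes → arrive 01:40 UTC on Nov 3.
Flight 1 lands earlier by 24 hours 17 minutes.

the first, by 24 hours 17 minutes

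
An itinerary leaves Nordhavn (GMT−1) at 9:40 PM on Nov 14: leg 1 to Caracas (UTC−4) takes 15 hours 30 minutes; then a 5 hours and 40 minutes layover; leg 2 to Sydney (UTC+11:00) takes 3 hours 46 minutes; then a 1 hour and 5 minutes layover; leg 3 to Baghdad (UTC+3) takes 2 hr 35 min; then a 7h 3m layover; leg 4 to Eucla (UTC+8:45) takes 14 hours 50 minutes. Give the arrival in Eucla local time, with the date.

9:54 AM on November 17

Convert departure to UTC: 9:40 PM + 1:00 = 10:40 PM UTC on Nov 14.
Add 15 hours 30 minutes leg 1 → 2:10 PM UTC (Nov 15).
Add 5 hours and 40 minutes layover in Caracas → 7:50 PM UTC.
Add 3 hours and 46 minutes leg 2 → 11:36 PM UTC.
Add 1 hour 5 minutes layover in Sydney → 12:41 AM UTC (Nov 16).
Add 2 hours and 35 minutes leg 3 → 3:16 AM UTC.
Add 7 hours and 3 minutes layover in Baghdad → 10:19 AM UTC.
Add 14 hours and 50 minutes leg 4 → 1:09 AM UTC (Nov 17).
Eucla is UTC+8:45, so local arrival = 1:09 AM + 8:45 = 9:54 AM on Nov 17.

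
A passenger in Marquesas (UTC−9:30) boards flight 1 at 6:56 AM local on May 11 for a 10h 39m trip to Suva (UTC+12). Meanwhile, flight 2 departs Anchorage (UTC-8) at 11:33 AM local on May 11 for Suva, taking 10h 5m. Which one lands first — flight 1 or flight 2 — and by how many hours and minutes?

Flight 1 in UTC: 6:56 AM + 9:30 = 4:26 PM on May 11.
+10 hours and 39 minutes → arrive 3:05 AM UTC on May 12.
Flight 2 in UTC: 11:33 AM + 8:00 = 7:33 PM on May 11.
+10 hours 5 minutes → arrive 5:38 AM UTC on May 12.
Flight 1 lands earlier by 2 hours 33 minutes.

the first, by 2 hours 33 minutes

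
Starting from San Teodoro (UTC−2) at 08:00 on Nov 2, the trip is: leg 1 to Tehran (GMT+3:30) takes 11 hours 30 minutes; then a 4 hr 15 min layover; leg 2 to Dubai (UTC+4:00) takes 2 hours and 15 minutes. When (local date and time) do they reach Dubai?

08:00 on November 3

Convert departure to UTC: 08:00 + 2:00 = 10:00 UTC on Nov 2.
Add 11 hours and 30 minutes leg 1 → 21:30 UTC.
Add 4 hours and 15 minutes layover in Tehran → 01:45 UTC (Nov 3).
Add 2 hours 15 minutes leg 2 → 04:00 UTC.
Dubai is UTC+4:00, so local arrival = 04:00 + 4:00 = 08:00 on Nov 3.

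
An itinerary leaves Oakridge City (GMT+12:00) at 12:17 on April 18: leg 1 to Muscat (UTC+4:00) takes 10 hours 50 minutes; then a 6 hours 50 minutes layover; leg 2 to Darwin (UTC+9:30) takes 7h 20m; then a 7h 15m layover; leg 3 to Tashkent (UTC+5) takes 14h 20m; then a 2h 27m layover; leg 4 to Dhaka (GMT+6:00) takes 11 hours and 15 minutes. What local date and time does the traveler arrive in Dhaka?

Convert departure to UTC: 12:17 − 12:00 = 00:17 UTC on Apr 18.
Add 10 hours 50 minutes leg 1 → 11:07 UTC.
Add 6 hours and 50 minutes layover in Muscat → 17:57 UTC.
Add 7 hours 20 minutes leg 2 → 01:17 UTC (Apr 19).
Add 7 hours and 15 minutes layover in Darwin → 08:32 UTC.
Add 14 hours and 20 minutes leg 3 → 22:52 UTC.
Add 2 hours 27 minutes layover in Tashkent → 01:19 UTC (Apr 20).
Add 11 hours and 15 minutes leg 4 → 12:34 UTC.
Dhaka is UTC+6:00, so local arrival = 12:34 + 6:00 = 18:34 on Apr 20.

18:34 on April 20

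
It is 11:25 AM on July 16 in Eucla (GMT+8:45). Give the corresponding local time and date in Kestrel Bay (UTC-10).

In UTC: 11:25 AM − 8:45 = 2:40 AM on Jul 16.
Kestrel Bay is UTC−10:00: 2:40 AM − 10:00 = 4:40 PM on Jul 15.

4:40 PM on July 15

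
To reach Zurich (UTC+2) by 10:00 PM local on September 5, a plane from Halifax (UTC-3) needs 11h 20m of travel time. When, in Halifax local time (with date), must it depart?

5:40 AM on Sep 5

Target arrival in UTC: 10:00 PM − 2:00 = 8:00 PM on Sep 5.
Subtract 11 hours and 20 minutes → departure 8:40 AM UTC on Sep 5.
Halifax is UTC−3:00: 8:40 AM − 3:00 = 5:40 AM on Sep 5.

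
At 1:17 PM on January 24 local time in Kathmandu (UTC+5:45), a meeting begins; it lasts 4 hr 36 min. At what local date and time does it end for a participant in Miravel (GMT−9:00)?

3:08 AM on January 24

Convert start to UTC: 1:17 PM − 5:45 = 7:32 AM UTC on Jan 24.
Add 4 hours and 36 minutes duration → 12:08 PM UTC.
Miravel is UTC−9:00, so local end time = 12:08 PM − 9:00 = 3:08 AM on Jan 24.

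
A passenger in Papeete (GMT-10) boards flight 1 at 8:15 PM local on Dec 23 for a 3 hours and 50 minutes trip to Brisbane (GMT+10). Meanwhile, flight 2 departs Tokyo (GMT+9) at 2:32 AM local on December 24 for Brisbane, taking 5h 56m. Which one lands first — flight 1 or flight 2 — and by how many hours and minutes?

the second, by 10 hours 37 minutes

Flight 1 in UTC: 8:15 PM + 10:00 = 6:15 AM on Dec 24.
+3 hours 50 minutes → arrive 10:05 AM UTC on Dec 24.
Flight 2 in UTC: 2:32 AM − 9:00 = 5:32 PM on Dec 23.
+5 hours and 56 minutes → arrive 11:28 PM UTC on Dec 23.
Flight 2 lands earlier by 10 hours 37 minutes.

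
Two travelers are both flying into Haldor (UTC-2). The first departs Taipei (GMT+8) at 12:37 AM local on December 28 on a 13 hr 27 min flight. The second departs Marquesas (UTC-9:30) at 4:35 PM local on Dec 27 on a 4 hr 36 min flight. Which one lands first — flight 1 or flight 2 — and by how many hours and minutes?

Flight 1 in UTC: 12:37 AM − 8:00 = 4:37 PM on Dec 27.
+13 hours and 27 minutes → arrive 6:04 AM UTC on Dec 28.
Flight 2 in UTC: 4:35 PM + 9:30 = 2:05 AM on Dec 28.
+4 hours 36 minutes → arrive 6:41 AM UTC on Dec 28.
Flight 1 lands earlier by 37 minutes.

the first, by 37 minutes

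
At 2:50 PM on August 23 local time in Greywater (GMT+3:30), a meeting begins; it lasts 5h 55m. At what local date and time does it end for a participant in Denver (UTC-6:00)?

Denver is 9:30 behind Greywater.
After 5 hours and 55 minutes it is 8:45 PM in Greywater.
Shift by the zone difference: 8:45 PM − 9:30 = 11:15 AM on Aug 23 in Denver.

11:15 AM on August 23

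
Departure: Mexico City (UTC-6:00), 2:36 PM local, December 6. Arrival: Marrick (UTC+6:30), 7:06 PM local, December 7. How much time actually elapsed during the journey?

Departure in UTC: 2:36 PM + 6:00 = 8:36 PM on Dec 6.
Arrival in UTC: 7:06 PM − 6:30 = 12:36 PM on Dec 7.
Elapsed = 12:36 PM − 8:36 PM (+1 day) = 16 hours.

16 hours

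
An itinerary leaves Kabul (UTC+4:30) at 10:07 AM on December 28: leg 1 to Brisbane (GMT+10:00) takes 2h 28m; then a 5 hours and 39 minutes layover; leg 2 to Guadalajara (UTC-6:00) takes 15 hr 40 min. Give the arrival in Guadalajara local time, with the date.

Convert departure to UTC: 10:07 AM − 4:30 = 5:37 AM UTC on Dec 28.
Add 2 hours and 28 minutes leg 1 → 8:05 AM UTC.
Add 5 hours 39 minutes layover in Brisbane → 1:44 PM UTC.
Add 15 hours and 40 minutes leg 2 → 5:24 AM UTC (Dec 29).
Guadalajara is UTC−6:00, so local arrival = 5:24 AM − 6:00 = 11:24 PM on Dec 28.

11:24 PM on December 28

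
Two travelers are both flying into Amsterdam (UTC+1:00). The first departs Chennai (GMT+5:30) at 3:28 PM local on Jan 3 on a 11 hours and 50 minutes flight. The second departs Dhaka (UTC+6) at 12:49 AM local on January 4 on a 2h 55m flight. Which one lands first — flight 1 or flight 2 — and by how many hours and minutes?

Flight 1 in UTC: 3:28 PM − 5:30 = 9:58 AM on Jan 3.
+11 hours and 50 minutes → arrive 9:48 PM UTC on Jan 3.
Flight 2 in UTC: 12:49 AM − 6:00 = 6:49 PM on Jan 3.
+2 hours 55 minutes → arrive 9:44 PM UTC on Jan 3.
Flight 2 lands earlier by 4 minutes.

the second, by 4 minutes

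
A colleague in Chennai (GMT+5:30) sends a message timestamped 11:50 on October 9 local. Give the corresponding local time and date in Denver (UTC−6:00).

Denver is 11:30 behind Chennai.
Shift by the zone difference: 11:50 − 11:30 = 00:20 on Oct 9 in Denver.

00:20 on October 9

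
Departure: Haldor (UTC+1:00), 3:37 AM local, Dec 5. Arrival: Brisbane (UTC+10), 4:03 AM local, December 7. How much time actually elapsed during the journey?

39 hours 26 minutes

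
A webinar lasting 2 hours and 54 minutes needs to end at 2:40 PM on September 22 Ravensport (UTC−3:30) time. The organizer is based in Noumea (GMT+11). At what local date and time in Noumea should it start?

2:16 AM on September 23

Target end time in UTC: 2:40 PM + 3:30 = 6:10 PM on Sep 22.
Subtract 2 hours 54 minutes → start 3:16 PM UTC on Sep 22.
Noumea is UTC+11:00: 3:16 PM + 11:00 = 2:16 AM on Sep 23.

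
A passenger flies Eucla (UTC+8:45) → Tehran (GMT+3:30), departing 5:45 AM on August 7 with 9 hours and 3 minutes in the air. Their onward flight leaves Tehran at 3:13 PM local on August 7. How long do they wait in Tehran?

5 hours 40 minutes

Convert departure to UTC: 5:45 AM − 8:45 = 9:00 PM UTC on Aug 6.
Add 9 hours and 3 minutes flight time → 6:03 AM UTC (Aug 7).
Tehran is UTC+3:30, so local arrival = 6:03 AM + 3:30 = 9:33 AM on Aug 7.
Layover = 3:13 PM − 9:33 AM = 5 hours 40 minutes.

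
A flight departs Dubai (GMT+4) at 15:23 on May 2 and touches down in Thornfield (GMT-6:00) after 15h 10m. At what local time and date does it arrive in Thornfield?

Convert departure to UTC: 15:23 − 4:00 = 11:23 UTC on May 2.
Add 15 hours and 10 minutes travel time → 02:33 UTC (May 3).
Thornfield is UTC−6:00, so local arrival = 02:33 − 6:00 = 20:33 on May 2.

20:33 on May 2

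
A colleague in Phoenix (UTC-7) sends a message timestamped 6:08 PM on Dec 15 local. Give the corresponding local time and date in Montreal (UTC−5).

8:08 PM on December 15

Montreal is 2:00 ahead of Phoenix.
Shift by the zone difference: 6:08 PM + 2:00 = 8:08 PM on Dec 15 in Montreal.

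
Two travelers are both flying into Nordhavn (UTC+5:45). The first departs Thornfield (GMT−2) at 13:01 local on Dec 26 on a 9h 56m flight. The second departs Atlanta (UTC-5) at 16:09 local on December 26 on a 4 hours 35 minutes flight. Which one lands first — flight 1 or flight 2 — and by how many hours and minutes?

Flight 1 in UTC: 13:01 + 2:00 = 15:01 on Dec 26.
+9 hours and 56 minutes → arrive 00:57 UTC on Dec 27.
Flight 2 in UTC: 16:09 + 5:00 = 21:09 on Dec 26.
+4 hours and 35 minutes → arrive 01:44 UTC on Dec 27.
Flight 1 lands earlier by 47 minutes.

the first, by 47 minutes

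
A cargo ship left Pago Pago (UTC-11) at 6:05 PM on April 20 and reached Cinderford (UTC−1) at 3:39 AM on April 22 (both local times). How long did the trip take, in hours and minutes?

Departure in UTC: 6:05 PM + 11:00 = 5:05 AM on Apr 21.
Arrival in UTC: 3:39 AM + 1:00 = 4:39 AM on Apr 22.
Elapsed = 4:39 AM − 5:05 AM (+1 day) = 23 hours 34 minutes.

23 hours 34 minutes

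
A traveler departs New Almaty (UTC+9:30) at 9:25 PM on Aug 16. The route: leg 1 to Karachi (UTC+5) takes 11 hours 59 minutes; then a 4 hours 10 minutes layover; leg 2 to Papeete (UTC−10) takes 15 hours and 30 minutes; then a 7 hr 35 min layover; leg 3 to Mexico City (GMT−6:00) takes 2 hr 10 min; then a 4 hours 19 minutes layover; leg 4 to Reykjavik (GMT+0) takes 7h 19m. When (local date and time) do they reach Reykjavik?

4:57 PM on Aug 18

Convert departure to UTC: 9:25 PM − 9:30 = 11:55 AM UTC on Aug 16.
Add 11 hours and 59 minutes leg 1 → 11:54 PM UTC.
Add 4 hours and 10 minutes layover in Karachi → 4:04 AM UTC (Aug 17).
Add 15 hours 30 minutes leg 2 → 7:34 PM UTC.
Add 7 hours and 35 minutes layover in Papeete → 3:09 AM UTC (Aug 18).
Add 2 hours and 10 minutes leg 3 → 5:19 AM UTC.
Add 4 hours and 19 minutes layover in Mexico City → 9:38 AM UTC.
Add 7 hours and 19 minutes leg 4 → 4:57 PM UTC.
Reykjavik is UTC+0, so local arrival is the same: 4:57 PM on Aug 18.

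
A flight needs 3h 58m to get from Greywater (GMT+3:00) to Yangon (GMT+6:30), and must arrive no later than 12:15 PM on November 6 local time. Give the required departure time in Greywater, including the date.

Target arrival in UTC: 12:15 PM − 6:30 = 5:45 AM on Nov 6.
Subtract 3 hours and 58 minutes → departure 1:47 AM UTC on Nov 6.
Greywater is UTC+3:00: 1:47 AM + 3:00 = 4:47 AM on Nov 6.

4:47 AM on November 6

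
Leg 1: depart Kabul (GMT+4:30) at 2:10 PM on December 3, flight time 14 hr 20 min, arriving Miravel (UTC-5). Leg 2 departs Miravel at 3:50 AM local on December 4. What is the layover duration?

8 hours 50 minutes

Convert departure to UTC: 2:10 PM − 4:30 = 9:40 AM UTC on Dec 3.
Add 14 hours 20 minutes flight time → 12:00 AM UTC (Dec 4).
Miravel is UTC−5:00, so local arrival = 12:00 AM − 5:00 = 7:00 PM on Dec 3.
Layover = 3:50 AM − 7:00 PM (+1 day) = 8 hours 50 minutes.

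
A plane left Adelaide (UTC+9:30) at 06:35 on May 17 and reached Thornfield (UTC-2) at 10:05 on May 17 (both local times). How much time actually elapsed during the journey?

Departure in UTC: 06:35 − 9:30 = 21:05 on May 16.
Arrival in UTC: 10:05 + 2:00 = 12:05 on May 17.
Elapsed = 12:05 − 21:05 (+1 day) = 15 hours.

15 hours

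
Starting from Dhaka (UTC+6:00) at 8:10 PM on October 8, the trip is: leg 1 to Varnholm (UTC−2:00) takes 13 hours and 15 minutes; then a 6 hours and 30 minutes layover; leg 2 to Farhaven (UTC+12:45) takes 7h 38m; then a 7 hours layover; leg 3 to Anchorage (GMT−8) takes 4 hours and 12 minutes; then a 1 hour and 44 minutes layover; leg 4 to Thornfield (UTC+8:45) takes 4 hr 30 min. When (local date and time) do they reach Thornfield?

7:44 PM on Oct 10

Convert departure to UTC: 8:10 PM − 6:00 = 2:10 PM UTC on Oct 8.
Add 13 hours 15 minutes leg 1 → 3:25 AM UTC (Oct 9).
Add 6 hours and 30 minutes layover in Varnholm → 9:55 AM UTC.
Add 7 hours 38 minutes leg 2 → 5:33 PM UTC.
Add 7 hours layover in Farhaven → 12:33 AM UTC (Oct 10).
Add 4 hours 12 minutes leg 3 → 4:45 AM UTC.
Add 1 hour and 44 minutes layover in Anchorage → 6:29 AM UTC.
Add 4 hours and 30 minutes leg 4 → 10:59 AM UTC.
Thornfield is UTC+8:45, so local arrival = 10:59 AM + 8:45 = 7:44 PM on Oct 10.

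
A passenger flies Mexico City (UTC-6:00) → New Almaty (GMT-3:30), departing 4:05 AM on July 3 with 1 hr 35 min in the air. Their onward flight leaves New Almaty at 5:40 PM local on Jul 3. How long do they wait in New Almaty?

9 hours 30 minutes

Convert departure to UTC: 4:05 AM + 6:00 = 10:05 AM UTC on Jul 3.
Add 1 hour and 35 minutes flight time → 11:40 AM UTC.
New Almaty is UTC−3:30, so local arrival = 11:40 AM − 3:30 = 8:10 AM on Jul 3.
Layover = 5:40 PM − 8:10 AM = 9 hours 30 minutes.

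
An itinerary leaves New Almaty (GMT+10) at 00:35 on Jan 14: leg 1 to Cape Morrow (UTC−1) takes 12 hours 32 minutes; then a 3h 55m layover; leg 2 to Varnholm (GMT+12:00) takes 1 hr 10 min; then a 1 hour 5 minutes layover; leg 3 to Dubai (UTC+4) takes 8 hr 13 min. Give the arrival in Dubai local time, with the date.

21:30 on January 14

Convert departure to UTC: 00:35 − 10:00 = 14:35 UTC on Jan 13.
Add 12 hours 32 minutes leg 1 → 03:07 UTC (Jan 14).
Add 3 hours and 55 minutes layover in Cape Morrow → 07:02 UTC.
Add 1 hour and 10 minutes leg 2 → 08:12 UTC.
Add 1 hour 5 minutes layover in Varnholm → 09:17 UTC.
Add 8 hours and 13 minutes leg 3 → 17:30 UTC.
Dubai is UTC+4:00, so local arrival = 17:30 + 4:00 = 21:30 on Jan 14.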